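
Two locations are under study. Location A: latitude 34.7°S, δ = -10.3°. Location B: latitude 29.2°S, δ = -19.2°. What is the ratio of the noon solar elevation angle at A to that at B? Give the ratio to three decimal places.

0.820

A: 90° − |-34.7 − (-10.3)| = 65.60°.
B: 90° − |-29.2 − (-19.2)| = 80.00°.
Ratio A/B = 65.6000 / 80.0000 = 0.8200.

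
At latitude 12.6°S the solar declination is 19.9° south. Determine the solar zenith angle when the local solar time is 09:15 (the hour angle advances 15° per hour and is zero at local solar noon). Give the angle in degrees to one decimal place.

40.2°

Hour angle H = 15° × (9.25 − 12) = -41.25°.
cos θ_z = sin φ sin δ + cos φ cos δ cos H = (-0.2181)(-0.3404) + (0.9759)(0.9403)(0.7518) = 0.7641.
θ_z = arccos(0.7641) = 40.17°.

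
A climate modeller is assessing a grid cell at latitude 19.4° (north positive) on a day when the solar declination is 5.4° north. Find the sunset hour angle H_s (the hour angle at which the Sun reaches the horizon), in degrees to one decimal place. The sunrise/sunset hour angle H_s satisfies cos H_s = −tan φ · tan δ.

cos H_s = −tan(19.4°) · tan(5.4°) = -0.0333, so H_s = arccos(-0.0333) = 91.91°.

91.9°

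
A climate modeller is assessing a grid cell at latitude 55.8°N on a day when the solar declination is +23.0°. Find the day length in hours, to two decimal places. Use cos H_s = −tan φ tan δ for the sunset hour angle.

The sunset hour angle satisfies cos H_s = −tan φ tan δ = -0.6246, giving H_s = 128.65°.
Day length = 2 H_s / 15° h⁻¹ = 257.30° / 15 = 17.153 h.

17.15 hours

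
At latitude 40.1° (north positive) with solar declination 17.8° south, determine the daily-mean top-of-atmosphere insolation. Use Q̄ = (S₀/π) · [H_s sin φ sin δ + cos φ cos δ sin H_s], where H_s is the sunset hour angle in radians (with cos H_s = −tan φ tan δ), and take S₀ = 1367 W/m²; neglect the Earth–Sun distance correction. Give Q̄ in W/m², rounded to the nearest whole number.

The sunset hour angle satisfies cos H_s = −tan φ tan δ = 0.2704, giving H_s = 74.31°. In radians, H_s = 1.2970.
H_s sin φ sin δ = 1.2970 × 0.6441 × -0.3057 = -0.2554.
cos φ cos δ sin H_s = 0.7649 × 0.9521 × 0.9628 = 0.7012.
Q̄ = (1367/π) × (-0.2554 + 0.7012) = 435.13 × 0.4458 = 193.98 W/m².

194 W/m²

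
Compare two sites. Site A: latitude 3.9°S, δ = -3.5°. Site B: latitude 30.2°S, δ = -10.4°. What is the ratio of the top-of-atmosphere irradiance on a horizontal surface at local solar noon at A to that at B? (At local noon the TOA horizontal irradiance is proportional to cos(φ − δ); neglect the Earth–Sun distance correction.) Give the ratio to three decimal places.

1.063

A: cos θ_z = cos(-3.9° − (-3.5°)) = 1.0000.
B: cos θ_z = cos(-30.2° − (-10.4°)) = 0.9409.
Ratio A/B = 1.0000 / 0.9409 = 1.0628.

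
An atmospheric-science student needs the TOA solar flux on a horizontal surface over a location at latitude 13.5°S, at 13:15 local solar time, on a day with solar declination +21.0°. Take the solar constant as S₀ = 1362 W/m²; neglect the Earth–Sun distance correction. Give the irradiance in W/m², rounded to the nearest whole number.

1057 W/m²

Hour angle H = 15° × (13.25 − 12) = 18.75°.
With φ = -13.5°, δ = 21.0°, H = 18.75°: sin φ sin δ = -0.0837, cos φ cos δ cos H = 0.8596, so cos θ_z = 0.7759.
Top-of-atmosphere irradiance = S₀ cos θ_z = 1362 × 0.7759 = 1056.78 W/m².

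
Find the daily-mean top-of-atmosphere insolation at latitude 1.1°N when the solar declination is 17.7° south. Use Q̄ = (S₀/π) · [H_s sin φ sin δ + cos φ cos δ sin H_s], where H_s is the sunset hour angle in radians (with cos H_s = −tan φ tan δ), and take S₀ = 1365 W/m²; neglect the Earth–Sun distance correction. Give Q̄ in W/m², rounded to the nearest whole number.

−tan φ tan δ = −(0.0192)(-0.3191) = 0.0061; H_s = arccos(0.0061) = 89.65°. In radians, H_s = 1.5647.
H_s sin φ sin δ = 1.5647 × 0.0192 × -0.3040 = -0.0091.
cos φ cos δ sin H_s = 0.9998 × 0.9527 × 1.0000 = 0.9525.
Q̄ = (1365/π) × (-0.0091 + 0.9525) = 434.49 × 0.9434 = 409.90 W/m².

410 W/m²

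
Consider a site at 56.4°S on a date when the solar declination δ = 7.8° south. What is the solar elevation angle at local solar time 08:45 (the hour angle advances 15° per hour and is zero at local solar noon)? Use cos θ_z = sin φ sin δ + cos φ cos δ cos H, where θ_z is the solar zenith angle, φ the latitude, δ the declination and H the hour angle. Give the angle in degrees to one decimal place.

28.3°

Hour angle H = 15° × (8.75 − 12) = -48.75°.
cos θ_z = sin φ sin δ + cos φ cos δ cos H = (-0.8329)(-0.1357) + (0.5534)(0.9907)(0.6593) = 0.4745.
θ_z = arccos(0.4745) = 61.67°, so the elevation is 90° − 61.67° = 28.33°.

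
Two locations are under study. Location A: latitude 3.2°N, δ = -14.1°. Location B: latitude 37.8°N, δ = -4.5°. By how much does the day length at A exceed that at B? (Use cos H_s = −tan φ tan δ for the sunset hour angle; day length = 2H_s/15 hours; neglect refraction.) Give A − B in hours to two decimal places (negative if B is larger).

+0.36 h

A: H_s = arccos(−tan 3.2° · tan -14.1°) = 89.20°, so 2H_s/15 = 11.8933 h.
B: H_s = arccos(−tan 37.8° · tan -4.5°) = 86.50°, so 2H_s/15 = 11.5333 h.
A − B = 11.8933 − 11.5333 = 0.3600 h.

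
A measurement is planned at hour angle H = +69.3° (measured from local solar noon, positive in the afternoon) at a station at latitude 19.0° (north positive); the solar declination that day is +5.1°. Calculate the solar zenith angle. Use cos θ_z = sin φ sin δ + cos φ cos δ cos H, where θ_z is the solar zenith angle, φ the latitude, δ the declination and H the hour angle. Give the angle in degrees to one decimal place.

68.8°

With φ = 19.0°, δ = 5.1°, H = 69.30°: sin φ sin δ = 0.0289, cos φ cos δ cos H = 0.3329, so cos θ_z = 0.3618.
θ_z = arccos(0.3618) = 68.79°.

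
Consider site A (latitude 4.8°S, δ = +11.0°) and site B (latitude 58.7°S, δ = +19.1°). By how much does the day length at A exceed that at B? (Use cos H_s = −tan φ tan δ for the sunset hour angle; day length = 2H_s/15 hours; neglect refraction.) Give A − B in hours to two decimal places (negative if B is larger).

A: H_s = arccos(−tan -4.8° · tan 11.0°) = 89.06°, so 2H_s/15 = 11.8747 h.
B: H_s = arccos(−tan -58.7° · tan 19.1°) = 55.28°, so 2H_s/15 = 7.3707 h.
A − B = 11.8747 − 7.3707 = 4.5040 h.

+4.50 h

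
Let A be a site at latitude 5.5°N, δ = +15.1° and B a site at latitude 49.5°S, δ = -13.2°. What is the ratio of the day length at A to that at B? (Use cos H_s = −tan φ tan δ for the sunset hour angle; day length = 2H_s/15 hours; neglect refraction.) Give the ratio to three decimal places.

0.864

A: H_s = arccos(−tan 5.5° · tan 15.1°) = 91.49°, so 2H_s/15 = 12.1987 h.
B: H_s = arccos(−tan -49.5° · tan -13.2°) = 105.94°, so 2H_s/15 = 14.1253 h.
Ratio A/B = 12.1987 / 14.1253 = 0.8636.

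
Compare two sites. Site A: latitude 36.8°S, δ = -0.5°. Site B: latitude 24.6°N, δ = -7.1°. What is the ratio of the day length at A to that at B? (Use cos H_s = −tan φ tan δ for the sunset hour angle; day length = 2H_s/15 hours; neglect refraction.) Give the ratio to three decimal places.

1.042

A: H_s = arccos(−tan -36.8° · tan -0.5°) = 90.37°, so 2H_s/15 = 12.0493 h.
B: H_s = arccos(−tan 24.6° · tan -7.1°) = 86.73°, so 2H_s/15 = 11.5640 h.
Ratio A/B = 12.0493 / 11.5640 = 1.0420.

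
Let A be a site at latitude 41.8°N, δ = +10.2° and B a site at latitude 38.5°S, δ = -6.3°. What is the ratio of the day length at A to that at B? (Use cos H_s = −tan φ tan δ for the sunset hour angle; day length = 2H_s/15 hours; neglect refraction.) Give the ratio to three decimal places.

1.044

A: H_s = arccos(−tan 41.8° · tan 10.2°) = 99.26°, so 2H_s/15 = 13.2347 h.
B: H_s = arccos(−tan -38.5° · tan -6.3°) = 95.04°, so 2H_s/15 = 12.6720 h.
Ratio A/B = 13.2347 / 12.6720 = 1.0444.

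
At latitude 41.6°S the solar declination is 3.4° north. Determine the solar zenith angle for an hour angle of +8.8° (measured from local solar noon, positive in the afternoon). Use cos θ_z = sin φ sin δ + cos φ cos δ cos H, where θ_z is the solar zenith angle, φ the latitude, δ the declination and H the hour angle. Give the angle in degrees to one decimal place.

cos θ_z = sin(-41.6°) sin(3.4°) + cos(-41.6°) cos(3.4°) cos(8.80°) = -0.0394 + 0.7377 = 0.6983.
θ_z = arccos(0.6983) = 45.71°.

45.7°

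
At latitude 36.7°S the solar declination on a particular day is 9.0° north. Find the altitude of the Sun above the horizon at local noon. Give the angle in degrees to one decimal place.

44.3°

At local solar noon the hour angle is zero, so the elevation is 90° − |φ − δ| = 90° − |-36.7° − (9.0°)| = 90° − 45.7° = 44.3°.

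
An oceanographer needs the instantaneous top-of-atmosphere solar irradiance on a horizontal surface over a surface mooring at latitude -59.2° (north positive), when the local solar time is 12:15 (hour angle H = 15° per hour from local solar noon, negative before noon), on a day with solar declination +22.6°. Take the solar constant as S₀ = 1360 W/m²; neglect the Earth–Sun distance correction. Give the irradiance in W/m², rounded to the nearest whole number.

Hour angle H = 15° × (12.25 − 12) = 3.75°.
With φ = -59.2°, δ = 22.6°, H = 3.75°: sin φ sin δ = -0.3301, cos φ cos δ cos H = 0.4717, so cos θ_z = 0.1416.
Top-of-atmosphere irradiance = S₀ cos θ_z = 1360 × 0.1416 = 192.58 W/m².

193 W/m²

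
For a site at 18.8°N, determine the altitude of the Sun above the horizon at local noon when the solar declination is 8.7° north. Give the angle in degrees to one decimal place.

79.9°

At local solar noon the hour angle is zero, so the elevation is 90° − |φ − δ| = 90° − |18.8° − (8.7°)| = 90° − 10.1° = 79.9°.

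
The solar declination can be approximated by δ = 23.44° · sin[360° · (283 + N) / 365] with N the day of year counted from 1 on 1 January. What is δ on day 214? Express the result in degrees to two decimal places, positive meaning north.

+17.91°

360 × (283 + 214) / 365 = 490.192°; sin(490.192°) = 0.7639.
δ = 23.44 × 0.7639 = 17.906° ≈ +17.91°.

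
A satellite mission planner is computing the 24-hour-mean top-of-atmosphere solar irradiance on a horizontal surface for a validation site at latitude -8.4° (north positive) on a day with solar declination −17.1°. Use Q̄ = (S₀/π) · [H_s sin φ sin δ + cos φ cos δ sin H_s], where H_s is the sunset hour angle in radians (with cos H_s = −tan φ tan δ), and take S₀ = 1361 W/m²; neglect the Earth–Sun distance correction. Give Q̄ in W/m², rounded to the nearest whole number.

439 W/m²

The sunset hour angle satisfies cos H_s = −tan φ tan δ = -0.0454, giving H_s = 92.60°. In radians, H_s = 1.6162.
H_s sin φ sin δ = 1.6162 × -0.1461 × -0.2940 = 0.0694.
cos φ cos δ sin H_s = 0.9893 × 0.9558 × 0.9990 = 0.9446.
Q̄ = (1361/π) × (0.0694 + 0.9446) = 433.22 × 1.0140 = 439.29 W/m².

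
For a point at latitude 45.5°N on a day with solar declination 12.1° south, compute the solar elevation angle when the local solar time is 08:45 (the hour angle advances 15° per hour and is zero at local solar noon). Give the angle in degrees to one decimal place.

17.6°

Hour angle H = 15° × (8.75 − 12) = -48.75°.
With φ = 45.5°, δ = -12.1°, H = -48.75°: sin φ sin δ = -0.1495, cos φ cos δ cos H = 0.4519, so cos θ_z = 0.3024.
θ_z = arccos(0.3024) = 72.40°, so the elevation is 90° − 72.40° = 17.60°.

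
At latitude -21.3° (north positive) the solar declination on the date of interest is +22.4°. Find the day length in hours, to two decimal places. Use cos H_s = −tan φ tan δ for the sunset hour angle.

10.77 hours

The sunset hour angle satisfies cos H_s = −tan φ tan δ = 0.1607, giving H_s = 80.75°.
Day length = 2 H_s / 15° h⁻¹ = 161.50° / 15 = 10.767 h.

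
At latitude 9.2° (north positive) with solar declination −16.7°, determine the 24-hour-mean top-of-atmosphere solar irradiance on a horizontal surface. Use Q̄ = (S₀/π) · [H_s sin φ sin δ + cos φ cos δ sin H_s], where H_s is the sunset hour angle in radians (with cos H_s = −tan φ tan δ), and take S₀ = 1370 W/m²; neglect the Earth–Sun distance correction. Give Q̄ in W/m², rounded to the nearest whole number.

381 W/m²

The sunset hour angle satisfies cos H_s = −tan φ tan δ = 0.0486, giving H_s = 87.21°. In radians, H_s = 1.5221.
H_s sin φ sin δ = 1.5221 × 0.1599 × -0.2874 = -0.0699.
cos φ cos δ sin H_s = 0.9871 × 0.9578 × 0.9988 = 0.9443.
Q̄ = (1370/π) × (-0.0699 + 0.9443) = 436.08 × 0.8744 = 381.31 W/m².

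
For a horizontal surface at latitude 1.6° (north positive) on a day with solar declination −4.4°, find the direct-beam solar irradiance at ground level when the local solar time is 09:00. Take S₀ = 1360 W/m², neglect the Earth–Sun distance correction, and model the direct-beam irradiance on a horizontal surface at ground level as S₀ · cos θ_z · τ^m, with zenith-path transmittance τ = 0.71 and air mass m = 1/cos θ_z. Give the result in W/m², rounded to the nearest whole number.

Hour angle H = 15° × (9 − 12) = -45.00°.
With φ = 1.6°, δ = -4.4°, H = -45.00°: sin φ sin δ = -0.0021, cos φ cos δ cos H = 0.7047, so cos θ_z = 0.7026.
Air mass m = 1/cos θ_z = 1/0.7026 = 1.423; τ^m = 0.71^1.423 = 0.6142.
Surface direct beam = 1360 × 0.7026 × 0.6142 = 586.89 W/m².

587 W/m²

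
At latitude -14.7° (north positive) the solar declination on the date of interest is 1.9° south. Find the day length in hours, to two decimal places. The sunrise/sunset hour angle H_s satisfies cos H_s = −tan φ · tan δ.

12.07 hours

−tan φ tan δ = −(-0.2623)(-0.0332) = -0.0087; H_s = arccos(-0.0087) = 90.50°.
Day length = 2 H_s / 15° h⁻¹ = 181.00° / 15 = 12.067 h.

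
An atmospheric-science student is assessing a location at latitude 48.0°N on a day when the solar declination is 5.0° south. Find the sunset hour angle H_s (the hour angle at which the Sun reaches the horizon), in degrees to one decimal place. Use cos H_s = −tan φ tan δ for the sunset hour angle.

84.4°

cos H_s = −tan(48.0°) · tan(-5.0°) = 0.0972, so H_s = arccos(0.0972) = 84.42°.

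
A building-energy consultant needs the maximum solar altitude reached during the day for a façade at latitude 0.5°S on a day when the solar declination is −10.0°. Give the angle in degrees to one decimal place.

80.5°

At local solar noon the hour angle is zero, so the elevation is 90° − |φ − δ| = 90° − |-0.5° − (-10.0°)| = 90° − 9.5° = 80.5°.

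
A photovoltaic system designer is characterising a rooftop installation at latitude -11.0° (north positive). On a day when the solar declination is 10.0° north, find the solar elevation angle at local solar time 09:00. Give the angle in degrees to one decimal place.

40.6°

Hour angle H = 15° × (9 − 12) = -45.00°.
With φ = -11.0°, δ = 10.0°, H = -45.00°: sin φ sin δ = -0.0331, cos φ cos δ cos H = 0.6836, so cos θ_z = 0.6505.
θ_z = arccos(0.6505) = 49.42°, so the elevation is 90° − 49.42° = 40.58°.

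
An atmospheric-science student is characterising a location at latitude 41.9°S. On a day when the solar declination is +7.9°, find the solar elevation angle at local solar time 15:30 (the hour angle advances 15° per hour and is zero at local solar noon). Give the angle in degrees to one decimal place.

20.9°

Hour angle H = 15° × (15.5 − 12) = 52.50°.
cos θ_z = sin φ sin δ + cos φ cos δ cos H = (-0.6678)(0.1374) + (0.7443)(0.9905)(0.6088) = 0.3571.
θ_z = arccos(0.3571) = 69.08°, so the elevation is 90° − 69.08° = 20.92°.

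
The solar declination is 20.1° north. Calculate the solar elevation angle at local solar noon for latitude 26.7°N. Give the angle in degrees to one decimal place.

83.4°

At local solar noon the hour angle is zero, so the elevation is 90° − |φ − δ| = 90° − |26.7° − (20.1°)| = 90° − 6.6° = 83.4°.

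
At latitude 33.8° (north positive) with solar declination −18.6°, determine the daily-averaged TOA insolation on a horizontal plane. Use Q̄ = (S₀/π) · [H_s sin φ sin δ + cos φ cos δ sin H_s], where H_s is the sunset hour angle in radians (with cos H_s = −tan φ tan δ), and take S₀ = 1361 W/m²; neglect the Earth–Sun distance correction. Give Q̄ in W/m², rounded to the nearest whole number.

cos H_s = −tan(33.8°) · tan(-18.6°) = 0.2253, so H_s = arccos(0.2253) = 76.98°. In radians, H_s = 1.3436.
H_s sin φ sin δ = 1.3436 × 0.5563 × -0.3190 = -0.2384.
cos φ cos δ sin H_s = 0.8310 × 0.9478 × 0.9743 = 0.7674.
Q̄ = (1361/π) × (-0.2384 + 0.7674) = 433.22 × 0.5290 = 229.17 W/m².

229 W/m²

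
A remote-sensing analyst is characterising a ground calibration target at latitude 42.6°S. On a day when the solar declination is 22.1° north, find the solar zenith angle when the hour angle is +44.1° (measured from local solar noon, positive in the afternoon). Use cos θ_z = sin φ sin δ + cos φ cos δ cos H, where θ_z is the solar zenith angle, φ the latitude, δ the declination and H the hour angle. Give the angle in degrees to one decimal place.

76.4°

cos θ_z = sin(-42.6°) sin(22.1°) + cos(-42.6°) cos(22.1°) cos(44.10°) = -0.2547 + 0.4898 = 0.2351.
θ_z = arccos(0.2351) = 76.40°.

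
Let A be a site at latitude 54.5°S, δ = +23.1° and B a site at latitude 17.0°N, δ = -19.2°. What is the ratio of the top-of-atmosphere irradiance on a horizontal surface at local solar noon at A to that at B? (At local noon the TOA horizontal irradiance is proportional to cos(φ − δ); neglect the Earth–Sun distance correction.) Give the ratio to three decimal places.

0.266

A: cos θ_z = cos(-54.5° − (23.1°)) = 0.2147.
B: cos θ_z = cos(17.0° − (-19.2°)) = 0.8070.
Ratio A/B = 0.2147 / 0.8070 = 0.2660.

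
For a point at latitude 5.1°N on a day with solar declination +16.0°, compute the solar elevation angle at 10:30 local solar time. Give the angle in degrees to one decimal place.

65.4°

Hour angle H = 15° × (10.5 − 12) = -22.50°.
cos θ_z = sin φ sin δ + cos φ cos δ cos H = (0.0889)(0.2756) + (0.9960)(0.9613)(0.9239) = 0.9091.
θ_z = arccos(0.9091) = 24.62°, so the elevation is 90° − 24.62° = 65.38°.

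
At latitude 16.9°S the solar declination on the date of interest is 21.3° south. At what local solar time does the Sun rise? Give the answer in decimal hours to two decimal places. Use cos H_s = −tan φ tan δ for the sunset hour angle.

−tan φ tan δ = −(-0.3038)(-0.3899) = -0.1185; H_s = arccos(-0.1185) = 96.81°.
Sunrise is at 12 − H_s/15 = 12 − 6.454 = 5.546 h local solar time.

5.55 h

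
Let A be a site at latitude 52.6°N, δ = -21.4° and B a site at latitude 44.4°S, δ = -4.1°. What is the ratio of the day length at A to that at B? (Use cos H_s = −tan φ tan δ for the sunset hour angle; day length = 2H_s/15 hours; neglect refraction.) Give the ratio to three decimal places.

A: H_s = arccos(−tan 52.6° · tan -21.4°) = 59.16°, so 2H_s/15 = 7.8880 h.
B: H_s = arccos(−tan -44.4° · tan -4.1°) = 94.03°, so 2H_s/15 = 12.5373 h.
Ratio A/B = 7.8880 / 12.5373 = 0.6292.

0.629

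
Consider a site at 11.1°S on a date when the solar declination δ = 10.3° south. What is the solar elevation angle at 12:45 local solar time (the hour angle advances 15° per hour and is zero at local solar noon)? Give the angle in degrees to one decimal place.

78.9°

Hour angle H = 15° × (12.75 − 12) = 11.25°.
With φ = -11.1°, δ = -10.3°, H = 11.25°: sin φ sin δ = 0.0344, cos φ cos δ cos H = 0.9469, so cos θ_z = 0.9813.
θ_z = arccos(0.9813) = 11.10°, so the elevation is 90° − 11.10° = 78.90°.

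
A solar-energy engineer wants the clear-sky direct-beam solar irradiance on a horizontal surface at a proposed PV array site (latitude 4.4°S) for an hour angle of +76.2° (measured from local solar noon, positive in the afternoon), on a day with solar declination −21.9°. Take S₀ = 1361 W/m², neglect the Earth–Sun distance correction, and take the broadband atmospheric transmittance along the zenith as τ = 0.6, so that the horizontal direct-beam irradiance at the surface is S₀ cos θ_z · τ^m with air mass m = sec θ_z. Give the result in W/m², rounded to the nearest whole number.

44 W/m²

cos θ_z = sin φ sin δ + cos φ cos δ cos H = (-0.0767)(-0.3730) + (0.9971)(0.9278)(0.2385) = 0.2492.
Air mass m = 1/cos θ_z = 1/0.2492 = 4.013; τ^m = 0.6^4.013 = 0.1287.
Surface direct beam = 1361 × 0.2492 × 0.1287 = 43.65 W/m².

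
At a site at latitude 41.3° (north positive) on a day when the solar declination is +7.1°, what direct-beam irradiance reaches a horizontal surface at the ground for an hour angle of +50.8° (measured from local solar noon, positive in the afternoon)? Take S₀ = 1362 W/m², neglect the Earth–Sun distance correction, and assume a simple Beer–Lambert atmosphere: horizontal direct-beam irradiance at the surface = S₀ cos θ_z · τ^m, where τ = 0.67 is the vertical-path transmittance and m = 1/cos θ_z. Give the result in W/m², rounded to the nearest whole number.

365 W/m²

cos θ_z = sin(41.3°) sin(7.1°) + cos(41.3°) cos(7.1°) cos(50.80°) = 0.0816 + 0.4712 = 0.5528.
Air mass m = 1/cos θ_z = 1/0.5528 = 1.809; τ^m = 0.67^1.809 = 0.4846.
Surface direct beam = 1362 × 0.5528 × 0.4846 = 364.86 W/m².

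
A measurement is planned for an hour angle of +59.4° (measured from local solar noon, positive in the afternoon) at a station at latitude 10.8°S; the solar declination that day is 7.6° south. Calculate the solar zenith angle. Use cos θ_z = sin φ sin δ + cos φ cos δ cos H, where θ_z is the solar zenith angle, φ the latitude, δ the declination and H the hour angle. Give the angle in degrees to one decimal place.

58.6°

With φ = -10.8°, δ = -7.6°, H = 59.40°: sin φ sin δ = 0.0248, cos φ cos δ cos H = 0.4956, so cos θ_z = 0.5204.
θ_z = arccos(0.5204) = 58.64°.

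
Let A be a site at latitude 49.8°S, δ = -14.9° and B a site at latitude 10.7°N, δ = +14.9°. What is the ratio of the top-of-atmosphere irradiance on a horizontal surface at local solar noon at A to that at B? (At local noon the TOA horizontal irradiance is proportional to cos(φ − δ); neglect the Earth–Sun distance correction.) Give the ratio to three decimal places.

0.822

A: cos θ_z = cos(-49.8° − (-14.9°)) = 0.8202.
B: cos θ_z = cos(10.7° − (14.9°)) = 0.9973.
Ratio A/B = 0.8202 / 0.9973 = 0.8224.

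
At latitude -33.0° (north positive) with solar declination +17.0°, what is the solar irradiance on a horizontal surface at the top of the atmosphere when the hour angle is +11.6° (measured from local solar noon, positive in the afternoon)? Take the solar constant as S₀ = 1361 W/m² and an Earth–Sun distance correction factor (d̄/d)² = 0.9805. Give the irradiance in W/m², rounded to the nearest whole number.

cos θ_z = sin φ sin δ + cos φ cos δ cos H = (-0.5446)(0.2924) + (0.8387)(0.9563)(0.9796) = 0.6264.
Top-of-atmosphere irradiance = S₀ (d̄/d)² cos θ_z = 1361 × 0.9805 × 0.6264 = 835.91 W/m².

836 W/m²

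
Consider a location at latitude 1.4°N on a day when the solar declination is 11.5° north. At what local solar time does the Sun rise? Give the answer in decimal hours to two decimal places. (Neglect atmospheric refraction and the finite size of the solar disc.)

5.98 h

cos H_s = −tan(1.4°) · tan(11.5°) = -0.0050, so H_s = arccos(-0.0050) = 90.29°.
Sunrise is at 12 − H_s/15 = 12 − 6.019 = 5.981 h local solar time.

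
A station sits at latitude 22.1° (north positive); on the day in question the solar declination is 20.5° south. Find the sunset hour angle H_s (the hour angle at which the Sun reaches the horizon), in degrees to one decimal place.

−tan φ tan δ = −(0.4061)(-0.3739) = 0.1518; H_s = arccos(0.1518) = 81.27°.

81.3°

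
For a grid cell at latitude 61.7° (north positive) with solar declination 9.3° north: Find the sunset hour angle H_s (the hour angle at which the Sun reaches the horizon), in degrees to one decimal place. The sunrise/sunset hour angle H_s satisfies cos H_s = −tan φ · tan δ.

−tan φ tan δ = −(1.8572)(0.1638) = -0.3042; H_s = arccos(-0.3042) = 107.71°.

107.7°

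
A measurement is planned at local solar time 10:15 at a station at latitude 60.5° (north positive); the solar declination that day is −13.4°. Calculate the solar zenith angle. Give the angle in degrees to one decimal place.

76.8°

Hour angle H = 15° × (10.25 − 12) = -26.25°.
With φ = 60.5°, δ = -13.4°, H = -26.25°: sin φ sin δ = -0.2017, cos φ cos δ cos H = 0.4296, so cos θ_z = 0.2279.
θ_z = arccos(0.2279) = 76.83°.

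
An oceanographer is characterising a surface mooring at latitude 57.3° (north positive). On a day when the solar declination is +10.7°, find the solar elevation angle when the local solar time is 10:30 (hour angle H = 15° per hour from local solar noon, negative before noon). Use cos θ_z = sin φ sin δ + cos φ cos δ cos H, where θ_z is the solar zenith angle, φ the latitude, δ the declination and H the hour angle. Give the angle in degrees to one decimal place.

Hour angle H = 15° × (10.5 − 12) = -22.50°.
With φ = 57.3°, δ = 10.7°, H = -22.50°: sin φ sin δ = 0.1562, cos φ cos δ cos H = 0.4904, so cos θ_z = 0.6466.
θ_z = arccos(0.6466) = 49.71°, so the elevation is 90° − 49.71° = 40.29°.

40.3°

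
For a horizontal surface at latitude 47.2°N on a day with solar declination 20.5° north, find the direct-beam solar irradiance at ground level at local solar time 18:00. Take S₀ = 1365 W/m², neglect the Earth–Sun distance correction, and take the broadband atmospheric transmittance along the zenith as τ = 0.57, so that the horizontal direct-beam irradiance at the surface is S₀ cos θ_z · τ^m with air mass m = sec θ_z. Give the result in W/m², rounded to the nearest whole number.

39 W/m²

Hour angle H = 15° × (18 − 12) = 90.00°.
cos θ_z = sin(47.2°) sin(20.5°) + cos(47.2°) cos(20.5°) cos(90.00°) = 0.2570 + 0.0000 = 0.2570.
Air mass m = 1/cos θ_z = 1/0.2570 = 3.891; τ^m = 0.57^3.891 = 0.1122.
Surface direct beam = 1365 × 0.2570 × 0.1122 = 39.36 W/m².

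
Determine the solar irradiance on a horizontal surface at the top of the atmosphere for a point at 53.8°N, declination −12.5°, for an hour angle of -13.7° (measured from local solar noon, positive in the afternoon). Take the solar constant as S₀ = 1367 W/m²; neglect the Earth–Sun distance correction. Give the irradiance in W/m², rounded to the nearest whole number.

527 W/m²

cos θ_z = sin(53.8°) sin(-12.5°) + cos(53.8°) cos(-12.5°) cos(-13.70°) = -0.1747 + 0.5602 = 0.3855.
Top-of-atmosphere irradiance = S₀ cos θ_z = 1367 × 0.3855 = 526.98 W/m².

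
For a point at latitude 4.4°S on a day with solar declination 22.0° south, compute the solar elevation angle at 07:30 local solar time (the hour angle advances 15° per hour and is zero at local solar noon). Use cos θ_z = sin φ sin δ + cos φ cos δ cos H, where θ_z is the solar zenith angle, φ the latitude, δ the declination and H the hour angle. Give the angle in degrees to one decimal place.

Hour angle H = 15° × (7.5 − 12) = -67.50°.
cos θ_z = sin φ sin δ + cos φ cos δ cos H = (-0.0767)(-0.3746) + (0.9971)(0.9272)(0.3827) = 0.3825.
θ_z = arccos(0.3825) = 67.51°, so the elevation is 90° − 67.51° = 22.49°.

22.5°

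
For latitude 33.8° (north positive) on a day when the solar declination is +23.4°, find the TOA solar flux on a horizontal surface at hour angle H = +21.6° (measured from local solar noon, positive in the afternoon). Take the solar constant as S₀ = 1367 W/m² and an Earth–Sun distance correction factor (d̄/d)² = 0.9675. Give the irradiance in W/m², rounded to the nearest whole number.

1230 W/m²

cos θ_z = sin(33.8°) sin(23.4°) + cos(33.8°) cos(23.4°) cos(21.60°) = 0.2209 + 0.7091 = 0.9300.
Top-of-atmosphere irradiance = S₀ (d̄/d)² cos θ_z = 1367 × 0.9675 × 0.9300 = 1229.99 W/m².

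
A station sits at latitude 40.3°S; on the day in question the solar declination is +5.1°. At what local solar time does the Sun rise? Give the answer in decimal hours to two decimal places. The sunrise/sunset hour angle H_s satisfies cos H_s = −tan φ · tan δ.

6.29 h

The sunset hour angle satisfies cos H_s = −tan φ tan δ = 0.0757, giving H_s = 85.66°.
Sunrise is at 12 − H_s/15 = 12 − 5.711 = 6.289 h local solar time.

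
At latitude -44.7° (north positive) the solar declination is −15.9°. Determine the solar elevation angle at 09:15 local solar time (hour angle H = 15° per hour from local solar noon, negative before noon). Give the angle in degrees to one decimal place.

45.0°

Hour angle H = 15° × (9.25 − 12) = -41.25°.
With φ = -44.7°, δ = -15.9°, H = -41.25°: sin φ sin δ = 0.1927, cos φ cos δ cos H = 0.5140, so cos θ_z = 0.7067.
θ_z = arccos(0.7067) = 45.03°, so the elevation is 90° − 45.03° = 44.97°.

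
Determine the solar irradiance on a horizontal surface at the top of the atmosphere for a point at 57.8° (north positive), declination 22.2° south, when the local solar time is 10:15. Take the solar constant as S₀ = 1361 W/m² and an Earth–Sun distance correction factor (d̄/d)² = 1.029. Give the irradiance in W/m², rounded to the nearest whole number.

Hour angle H = 15° × (10.25 − 12) = -26.25°.
With φ = 57.8°, δ = -22.2°, H = -26.25°: sin φ sin δ = -0.3197, cos φ cos δ cos H = 0.4425, so cos θ_z = 0.1228.
Top-of-atmosphere irradiance = S₀ (d̄/d)² cos θ_z = 1361 × 1.029 × 0.1228 = 171.98 W/m².

172 W/m²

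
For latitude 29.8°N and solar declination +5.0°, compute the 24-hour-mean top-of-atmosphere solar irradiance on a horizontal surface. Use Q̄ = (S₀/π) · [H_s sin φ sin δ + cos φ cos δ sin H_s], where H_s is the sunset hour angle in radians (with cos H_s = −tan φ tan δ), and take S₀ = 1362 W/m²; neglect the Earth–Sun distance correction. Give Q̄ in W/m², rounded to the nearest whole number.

405 W/m²

The sunset hour angle satisfies cos H_s = −tan φ tan δ = -0.0501, giving H_s = 92.87°. In radians, H_s = 1.6209.
H_s sin φ sin δ = 1.6209 × 0.4970 × 0.0872 = 0.0702.
cos φ cos δ sin H_s = 0.8678 × 0.9962 × 0.9987 = 0.8634.
Q̄ = (1362/π) × (0.0702 + 0.8634) = 433.54 × 0.9336 = 404.75 W/m².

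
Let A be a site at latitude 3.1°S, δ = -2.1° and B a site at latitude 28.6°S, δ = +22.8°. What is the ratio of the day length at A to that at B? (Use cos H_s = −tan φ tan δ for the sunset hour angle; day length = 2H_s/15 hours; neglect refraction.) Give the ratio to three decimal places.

A: H_s = arccos(−tan -3.1° · tan -2.1°) = 90.11°, so 2H_s/15 = 12.0147 h.
B: H_s = arccos(−tan -28.6° · tan 22.8°) = 76.75°, so 2H_s/15 = 10.2333 h.
Ratio A/B = 12.0147 / 10.2333 = 1.1741.

1.174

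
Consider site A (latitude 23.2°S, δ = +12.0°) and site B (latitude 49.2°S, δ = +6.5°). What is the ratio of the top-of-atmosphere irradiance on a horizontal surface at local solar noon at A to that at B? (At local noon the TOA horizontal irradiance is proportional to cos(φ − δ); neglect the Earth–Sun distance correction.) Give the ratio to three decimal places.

1.450

A: cos θ_z = cos(-23.2° − (12.0°)) = 0.8171.
B: cos θ_z = cos(-49.2° − (6.5°)) = 0.5635.
Ratio A/B = 0.8171 / 0.5635 = 1.4500.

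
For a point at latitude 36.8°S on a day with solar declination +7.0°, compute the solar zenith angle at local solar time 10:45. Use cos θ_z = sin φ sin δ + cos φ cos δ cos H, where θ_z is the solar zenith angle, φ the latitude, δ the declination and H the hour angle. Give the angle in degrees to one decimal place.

Hour angle H = 15° × (10.75 − 12) = -18.75°.
cos θ_z = sin(-36.8°) sin(7.0°) + cos(-36.8°) cos(7.0°) cos(-18.75°) = -0.0730 + 0.7526 = 0.6796.
θ_z = arccos(0.6796) = 47.19°.

47.2°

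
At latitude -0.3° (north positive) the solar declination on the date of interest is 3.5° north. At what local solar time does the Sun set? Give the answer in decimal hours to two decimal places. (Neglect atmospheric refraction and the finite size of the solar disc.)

The sunset hour angle satisfies cos H_s = −tan φ tan δ = 0.0003, giving H_s = 89.98°.
Sunset is at 12 + H_s/15 = 12 + 5.999 = 17.999 h local solar time.

18.00 h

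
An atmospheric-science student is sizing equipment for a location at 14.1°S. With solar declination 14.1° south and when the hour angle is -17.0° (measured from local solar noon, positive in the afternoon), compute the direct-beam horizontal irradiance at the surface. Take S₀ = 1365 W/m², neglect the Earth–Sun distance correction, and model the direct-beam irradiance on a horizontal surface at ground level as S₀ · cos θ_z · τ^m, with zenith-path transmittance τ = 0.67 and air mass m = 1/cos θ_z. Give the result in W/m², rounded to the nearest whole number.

With φ = -14.1°, δ = -14.1°, H = -17.00°: sin φ sin δ = 0.0593, cos φ cos δ cos H = 0.8995, so cos θ_z = 0.9588.
Air mass m = 1/cos θ_z = 1/0.9588 = 1.043; τ^m = 0.67^1.043 = 0.6586.
Surface direct beam = 1365 × 0.9588 × 0.6586 = 861.95 W/m².

862 W/m²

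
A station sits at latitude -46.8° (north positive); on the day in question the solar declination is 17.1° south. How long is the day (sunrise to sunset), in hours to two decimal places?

14.55 hours

cos H_s = −tan(-46.8°) · tan(-17.1°) = -0.3276, so H_s = arccos(-0.3276) = 109.12°.
Day length = 2 H_s / 15° h⁻¹ = 218.24° / 15 = 14.549 h.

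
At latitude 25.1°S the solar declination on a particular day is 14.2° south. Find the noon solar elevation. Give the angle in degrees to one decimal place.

79.1°

At local solar noon the hour angle is zero, so the elevation is 90° − |φ − δ| = 90° − |-25.1° − (-14.2°)| = 90° − 10.9° = 79.1°.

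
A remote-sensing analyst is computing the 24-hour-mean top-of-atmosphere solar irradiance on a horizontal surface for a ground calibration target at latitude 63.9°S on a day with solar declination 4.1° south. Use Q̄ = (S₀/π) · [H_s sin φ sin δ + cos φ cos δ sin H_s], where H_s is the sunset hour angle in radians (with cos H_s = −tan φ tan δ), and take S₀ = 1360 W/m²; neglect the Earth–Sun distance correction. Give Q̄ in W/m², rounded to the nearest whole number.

The sunset hour angle satisfies cos H_s = −tan φ tan δ = -0.1463, giving H_s = 98.41°. In radians, H_s = 1.7176.
H_s sin φ sin δ = 1.7176 × -0.8980 × -0.0715 = 0.1103.
cos φ cos δ sin H_s = 0.4399 × 0.9974 × 0.9892 = 0.4340.
Q̄ = (1360/π) × (0.1103 + 0.4340) = 432.90 × 0.5443 = 235.63 W/m².

236 W/m²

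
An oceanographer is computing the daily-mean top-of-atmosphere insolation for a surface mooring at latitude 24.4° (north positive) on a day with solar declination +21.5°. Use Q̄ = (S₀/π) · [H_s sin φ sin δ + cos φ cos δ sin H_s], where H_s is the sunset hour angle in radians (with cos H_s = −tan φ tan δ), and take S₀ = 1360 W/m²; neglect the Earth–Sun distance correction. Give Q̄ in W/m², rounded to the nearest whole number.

The sunset hour angle satisfies cos H_s = −tan φ tan δ = -0.1787, giving H_s = 100.29°. In radians, H_s = 1.7504.
H_s sin φ sin δ = 1.7504 × 0.4131 × 0.3665 = 0.2650.
cos φ cos δ sin H_s = 0.9107 × 0.9304 × 0.9839 = 0.8337.
Q̄ = (1360/π) × (0.2650 + 0.8337) = 432.90 × 1.0987 = 475.63 W/m².

476 W/m²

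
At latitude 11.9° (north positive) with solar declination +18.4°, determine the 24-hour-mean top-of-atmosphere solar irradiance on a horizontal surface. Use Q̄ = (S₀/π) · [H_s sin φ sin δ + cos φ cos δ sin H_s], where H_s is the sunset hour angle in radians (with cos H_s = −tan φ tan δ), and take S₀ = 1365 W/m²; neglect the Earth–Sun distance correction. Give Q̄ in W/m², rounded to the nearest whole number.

449 W/m²

cos H_s = −tan(11.9°) · tan(18.4°) = -0.0701, so H_s = arccos(-0.0701) = 94.02°. In radians, H_s = 1.6410.
H_s sin φ sin δ = 1.6410 × 0.2062 × 0.3156 = 0.1068.
cos φ cos δ sin H_s = 0.9785 × 0.9489 × 0.9975 = 0.9262.
Q̄ = (1365/π) × (0.1068 + 0.9262) = 434.49 × 1.0330 = 448.83 W/m².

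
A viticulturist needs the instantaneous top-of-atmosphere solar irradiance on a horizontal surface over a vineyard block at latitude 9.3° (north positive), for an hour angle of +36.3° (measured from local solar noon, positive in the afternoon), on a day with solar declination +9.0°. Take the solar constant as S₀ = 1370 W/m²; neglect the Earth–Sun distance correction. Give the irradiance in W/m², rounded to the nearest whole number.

1111 W/m²

With φ = 9.3°, δ = 9.0°, H = 36.30°: sin φ sin δ = 0.0253, cos φ cos δ cos H = 0.7855, so cos θ_z = 0.8108.
Top-of-atmosphere irradiance = S₀ cos θ_z = 1370 × 0.8108 = 1110.80 W/m².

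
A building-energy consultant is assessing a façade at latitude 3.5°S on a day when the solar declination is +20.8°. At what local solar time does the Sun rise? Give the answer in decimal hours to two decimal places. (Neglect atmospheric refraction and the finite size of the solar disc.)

The sunset hour angle satisfies cos H_s = −tan φ tan δ = 0.0232, giving H_s = 88.67°.
Sunrise is at 12 − H_s/15 = 12 − 5.911 = 6.089 h local solar time.

6.09 h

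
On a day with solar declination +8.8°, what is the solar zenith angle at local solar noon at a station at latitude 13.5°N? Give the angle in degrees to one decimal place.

4.7°

At local solar noon the hour angle is zero, so the zenith angle is |φ − δ| = |13.5° − (8.8°)| = 4.7°.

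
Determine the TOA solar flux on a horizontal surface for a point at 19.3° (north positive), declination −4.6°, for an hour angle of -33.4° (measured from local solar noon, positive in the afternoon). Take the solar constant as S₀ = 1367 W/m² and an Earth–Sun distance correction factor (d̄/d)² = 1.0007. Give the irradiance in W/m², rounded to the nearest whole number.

cos θ_z = sin φ sin δ + cos φ cos δ cos H = (0.3305)(-0.0802) + (0.9438)(0.9968)(0.8348) = 0.7589.
Top-of-atmosphere irradiance = S₀ (d̄/d)² cos θ_z = 1367 × 1.0007 × 0.7589 = 1038.14 W/m².

1038 W/m²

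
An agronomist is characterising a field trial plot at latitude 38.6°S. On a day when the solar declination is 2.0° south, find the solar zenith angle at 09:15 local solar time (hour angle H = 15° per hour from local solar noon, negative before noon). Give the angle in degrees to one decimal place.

Hour angle H = 15° × (9.25 − 12) = -41.25°.
cos θ_z = sin φ sin δ + cos φ cos δ cos H = (-0.6239)(-0.0349) + (0.7815)(0.9994)(0.7518) = 0.6090.
θ_z = arccos(0.6090) = 52.48°.

52.5°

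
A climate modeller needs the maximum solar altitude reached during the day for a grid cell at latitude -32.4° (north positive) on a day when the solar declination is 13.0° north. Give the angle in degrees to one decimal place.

44.6°

At local solar noon the hour angle is zero, so the elevation is 90° − |φ − δ| = 90° − |-32.4° − (13.0°)| = 90° − 45.4° = 44.6°.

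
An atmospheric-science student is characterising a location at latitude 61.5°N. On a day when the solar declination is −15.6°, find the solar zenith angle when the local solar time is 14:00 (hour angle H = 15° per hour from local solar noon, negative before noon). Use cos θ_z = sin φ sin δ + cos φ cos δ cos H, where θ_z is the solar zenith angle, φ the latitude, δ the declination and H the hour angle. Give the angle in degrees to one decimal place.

80.7°

Hour angle H = 15° × (14 − 12) = 30.00°.
With φ = 61.5°, δ = -15.6°, H = 30.00°: sin φ sin δ = -0.2363, cos φ cos δ cos H = 0.3980, so cos θ_z = 0.1617.
θ_z = arccos(0.1617) = 80.69°.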